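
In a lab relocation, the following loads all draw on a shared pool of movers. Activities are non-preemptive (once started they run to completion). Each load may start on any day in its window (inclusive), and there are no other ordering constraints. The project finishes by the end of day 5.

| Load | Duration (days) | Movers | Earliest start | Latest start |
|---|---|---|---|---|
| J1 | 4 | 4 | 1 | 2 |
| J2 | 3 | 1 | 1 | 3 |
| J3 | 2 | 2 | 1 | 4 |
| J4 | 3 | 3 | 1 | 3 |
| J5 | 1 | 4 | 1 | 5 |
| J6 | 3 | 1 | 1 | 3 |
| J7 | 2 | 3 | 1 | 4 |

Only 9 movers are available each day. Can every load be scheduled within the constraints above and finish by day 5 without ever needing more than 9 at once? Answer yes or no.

yes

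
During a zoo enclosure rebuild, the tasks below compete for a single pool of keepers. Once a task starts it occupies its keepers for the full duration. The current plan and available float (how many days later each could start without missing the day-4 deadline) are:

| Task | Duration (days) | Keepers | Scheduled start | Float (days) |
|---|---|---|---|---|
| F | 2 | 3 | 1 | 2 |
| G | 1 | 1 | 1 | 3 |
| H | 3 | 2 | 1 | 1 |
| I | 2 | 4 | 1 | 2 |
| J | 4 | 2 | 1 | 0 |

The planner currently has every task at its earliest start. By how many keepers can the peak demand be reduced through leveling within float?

4

Early-start peak: d1:12  d2:11  d3:4  d4:2 ⇒ 12.
Leveled (F@1, G@1, H@1, I@3, J@1): d1:8  d2:7  d3:8  d4:6 ⇒ 8.
Reduction 12 − 8 = 4.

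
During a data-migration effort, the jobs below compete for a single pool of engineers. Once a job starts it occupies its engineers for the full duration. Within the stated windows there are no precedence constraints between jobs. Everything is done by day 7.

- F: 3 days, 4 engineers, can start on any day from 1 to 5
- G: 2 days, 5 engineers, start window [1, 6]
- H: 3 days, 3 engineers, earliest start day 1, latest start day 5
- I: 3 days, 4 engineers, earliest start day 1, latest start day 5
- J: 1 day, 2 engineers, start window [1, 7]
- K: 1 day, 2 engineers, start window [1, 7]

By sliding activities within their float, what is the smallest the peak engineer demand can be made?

8

Early-start (F@1, G@1, H@1, I@1, J@1, K@1) gives peak 20: d1:20  d2:16  d3:11  d4:0  d5:0  d6:0  d7:0.
Shift G→4, H→4, J→6, K→6.
Schedule F@1, G@4, H@4, I@1, J@6, K@6: d1:8  d2:8  d3:8  d4:8  d5:8  d6:7  d7:0 — peak 8.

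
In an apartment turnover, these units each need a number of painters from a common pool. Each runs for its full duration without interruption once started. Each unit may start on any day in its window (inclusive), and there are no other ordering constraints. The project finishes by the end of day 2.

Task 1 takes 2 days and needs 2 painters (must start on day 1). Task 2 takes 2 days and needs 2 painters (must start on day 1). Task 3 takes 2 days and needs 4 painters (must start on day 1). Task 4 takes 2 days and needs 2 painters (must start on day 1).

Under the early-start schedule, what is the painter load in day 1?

At early start, day 1 has: Task 1, Task 2, Task 3, Task 4.
Demand: 2 + 2 + 4 + 2 = 10.

10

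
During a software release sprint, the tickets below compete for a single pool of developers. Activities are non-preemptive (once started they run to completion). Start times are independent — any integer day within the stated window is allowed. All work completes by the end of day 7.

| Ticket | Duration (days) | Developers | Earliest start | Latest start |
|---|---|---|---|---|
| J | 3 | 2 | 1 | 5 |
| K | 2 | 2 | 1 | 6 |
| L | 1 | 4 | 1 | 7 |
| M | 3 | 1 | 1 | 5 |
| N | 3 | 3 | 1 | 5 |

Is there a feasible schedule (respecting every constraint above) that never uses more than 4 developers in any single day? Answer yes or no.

yes

Schedule J@1, K@1, L@4, M@5, N@5: d1:4  d2:4  d3:2  d4:4  d5:4  d6:4  d7:4 — peak 4 ≤ 4.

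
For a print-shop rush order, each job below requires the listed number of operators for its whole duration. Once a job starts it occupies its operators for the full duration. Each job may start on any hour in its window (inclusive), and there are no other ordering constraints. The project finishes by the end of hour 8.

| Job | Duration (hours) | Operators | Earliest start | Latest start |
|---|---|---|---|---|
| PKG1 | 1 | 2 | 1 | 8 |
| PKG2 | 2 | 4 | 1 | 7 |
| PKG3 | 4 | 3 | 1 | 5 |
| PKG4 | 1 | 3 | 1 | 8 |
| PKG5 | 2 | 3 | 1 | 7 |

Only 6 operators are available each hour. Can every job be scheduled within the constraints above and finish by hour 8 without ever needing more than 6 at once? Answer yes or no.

yes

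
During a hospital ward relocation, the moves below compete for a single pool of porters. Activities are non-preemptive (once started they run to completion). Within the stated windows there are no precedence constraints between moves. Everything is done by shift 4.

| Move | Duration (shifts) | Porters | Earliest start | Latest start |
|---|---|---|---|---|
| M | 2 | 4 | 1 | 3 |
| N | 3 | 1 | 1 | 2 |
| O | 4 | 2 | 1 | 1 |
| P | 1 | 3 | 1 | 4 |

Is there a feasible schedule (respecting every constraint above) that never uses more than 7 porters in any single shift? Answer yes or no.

Schedule M@1, N@1, O@1, P@3: s1:7  s2:7  s3:6  s4:2 — peak 7 ≤ 7.

yes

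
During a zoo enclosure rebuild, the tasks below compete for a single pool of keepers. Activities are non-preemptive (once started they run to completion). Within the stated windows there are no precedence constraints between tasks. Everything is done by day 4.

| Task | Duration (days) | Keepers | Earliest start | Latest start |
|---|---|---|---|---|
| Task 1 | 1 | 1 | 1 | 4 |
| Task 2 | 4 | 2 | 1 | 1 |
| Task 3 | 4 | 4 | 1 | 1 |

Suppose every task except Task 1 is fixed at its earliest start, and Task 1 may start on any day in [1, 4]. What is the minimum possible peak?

Task 1@1: d1:7  d2:6  d3:6  d4:6 → peak 7
Task 1@2: d1:6  d2:7  d3:6  d4:6 → peak 7
Task 1@3: d1:6  d2:6  d3:7  d4:6 → peak 7
Task 1@4: d1:6  d2:6  d3:6  d4:7 → peak 7
Best is Task 1@1, peak 7.

7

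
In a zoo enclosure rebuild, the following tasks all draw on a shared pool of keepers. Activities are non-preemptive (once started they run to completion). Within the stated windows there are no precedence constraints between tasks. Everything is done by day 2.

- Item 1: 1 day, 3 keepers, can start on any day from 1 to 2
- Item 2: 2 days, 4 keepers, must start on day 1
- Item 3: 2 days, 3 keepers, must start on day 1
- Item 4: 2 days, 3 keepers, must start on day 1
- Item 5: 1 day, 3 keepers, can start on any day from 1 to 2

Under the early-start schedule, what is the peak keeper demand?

16

Early-start schedule: Item 1@1, Item 2@1, Item 3@1, Item 4@1, Item 5@1.
Load per day: day 1: 16, day 2: 10.
Peak is 16.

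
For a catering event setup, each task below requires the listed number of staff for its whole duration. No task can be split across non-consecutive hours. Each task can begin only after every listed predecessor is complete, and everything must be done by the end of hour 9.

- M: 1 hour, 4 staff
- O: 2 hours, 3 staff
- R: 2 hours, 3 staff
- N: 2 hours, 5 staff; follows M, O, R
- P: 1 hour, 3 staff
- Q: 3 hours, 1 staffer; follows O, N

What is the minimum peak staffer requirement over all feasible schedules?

6

Early-start (M@1, O@1, R@1, N@3, P@1, Q@5) gives peak 13: h1:13  h2:6  h3:5  h4:5  h5:1  h6:1  h7:1  h8:0  h9:0.
Shift O→2, R→2, N→4, P→6, Q→6.
Schedule M@1, O@2, R@2, N@4, P@6, Q@6: h1:4  h2:6  h3:6  h4:5  h5:5  h6:4  h7:1  h8:1  h9:0 — peak 6.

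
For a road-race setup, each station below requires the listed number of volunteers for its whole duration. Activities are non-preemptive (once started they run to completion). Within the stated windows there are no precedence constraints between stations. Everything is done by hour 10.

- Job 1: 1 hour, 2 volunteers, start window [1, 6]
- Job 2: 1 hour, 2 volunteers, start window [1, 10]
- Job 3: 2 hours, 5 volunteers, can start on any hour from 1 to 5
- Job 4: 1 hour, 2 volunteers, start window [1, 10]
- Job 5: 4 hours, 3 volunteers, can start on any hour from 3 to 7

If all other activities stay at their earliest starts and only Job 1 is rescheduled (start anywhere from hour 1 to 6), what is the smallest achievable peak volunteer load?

9

Job 1@1: h1:11  h2:5  h3:3  h4:3  h5:3  h6:3  h7:0  h8:0  h9:0  h10:0 → peak 11
Job 1@2: h1:9  h2:7  h3:3  h4:3  h5:3  h6:3  h7:0  h8:0  h9:0  h10:0 → peak 9
Job 1@3: h1:9  h2:5  h3:5  h4:3  h5:3  h6:3  h7:0  h8:0  h9:0  h10:0 → peak 9
Job 1@4: h1:9  h2:5  h3:3  h4:5  h5:3  h6:3  h7:0  h8:0  h9:0  h10:0 → peak 9
Job 1@5: h1:9  h2:5  h3:3  h4:3  h5:5  h6:3  h7:0  h8:0  h9:0  h10:0 → peak 9
Job 1@6: h1:9  h2:5  h3:3  h4:3  h5:3  h6:5  h7:0  h8:0  h9:0  h10:0 → peak 9
Best is Job 1@2, peak 9.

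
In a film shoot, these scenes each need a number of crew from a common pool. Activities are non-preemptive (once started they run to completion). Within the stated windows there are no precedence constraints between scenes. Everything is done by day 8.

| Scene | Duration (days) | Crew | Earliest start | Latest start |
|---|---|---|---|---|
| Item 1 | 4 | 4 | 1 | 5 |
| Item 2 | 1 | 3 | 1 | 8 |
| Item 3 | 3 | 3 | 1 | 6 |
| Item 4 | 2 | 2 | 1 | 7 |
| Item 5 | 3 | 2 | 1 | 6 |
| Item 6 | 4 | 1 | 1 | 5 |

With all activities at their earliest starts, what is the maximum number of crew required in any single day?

Early-start schedule: Item 1@1, Item 2@1, Item 3@1, Item 4@1, Item 5@1, Item 6@1.
Load per day: day 1: 15, day 2: 12, day 3: 10, day 4: 5, day 5: 0, day 6: 0, day 7: 0, day 8: 0.
Peak is 15.

15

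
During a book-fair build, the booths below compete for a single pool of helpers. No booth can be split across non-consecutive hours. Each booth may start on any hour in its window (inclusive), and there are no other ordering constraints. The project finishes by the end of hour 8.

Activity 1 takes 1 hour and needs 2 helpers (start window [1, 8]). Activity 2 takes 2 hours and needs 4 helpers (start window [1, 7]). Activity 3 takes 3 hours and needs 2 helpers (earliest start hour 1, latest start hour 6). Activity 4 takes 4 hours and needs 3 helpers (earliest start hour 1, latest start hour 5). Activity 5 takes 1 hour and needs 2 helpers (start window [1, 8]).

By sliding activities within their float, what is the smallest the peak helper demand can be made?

Early-start (Activity 1@1, Activity 2@1, Activity 3@1, Activity 4@1, Activity 5@1) gives peak 13: h1:13  h2:9  h3:5  h4:3  h5:0  h6:0  h7:0  h8:0.
Shift Activity 2→2, Activity 3→4, Activity 4→4.
Schedule Activity 1@1, Activity 2@2, Activity 3@4, Activity 4@4, Activity 5@1: h1:4  h2:4  h3:4  h4:5  h5:5  h6:5  h7:3  h8:0 — peak 5.

5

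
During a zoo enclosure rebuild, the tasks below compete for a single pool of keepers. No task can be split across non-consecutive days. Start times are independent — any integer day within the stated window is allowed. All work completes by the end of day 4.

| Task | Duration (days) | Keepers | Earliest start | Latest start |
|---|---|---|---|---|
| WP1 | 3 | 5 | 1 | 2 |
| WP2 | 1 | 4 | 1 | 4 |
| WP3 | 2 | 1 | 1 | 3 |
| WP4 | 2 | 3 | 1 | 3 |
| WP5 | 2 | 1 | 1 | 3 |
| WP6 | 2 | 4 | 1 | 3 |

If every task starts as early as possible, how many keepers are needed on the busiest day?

18

Early-start schedule: WP1@1, WP2@1, WP3@1, WP4@1, WP5@1, WP6@1.
Load per day: day 1: 18, day 2: 14, day 3: 5, day 4: 0.
Peak is 18.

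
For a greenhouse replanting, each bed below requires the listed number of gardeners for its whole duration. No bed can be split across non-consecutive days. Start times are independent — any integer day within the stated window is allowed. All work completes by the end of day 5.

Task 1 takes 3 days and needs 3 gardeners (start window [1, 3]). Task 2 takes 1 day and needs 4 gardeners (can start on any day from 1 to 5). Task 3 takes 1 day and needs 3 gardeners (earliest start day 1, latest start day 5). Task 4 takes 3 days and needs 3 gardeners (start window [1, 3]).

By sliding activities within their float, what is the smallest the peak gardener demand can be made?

6

Early-start (Task 1@1, Task 2@1, Task 3@1, Task 4@1) gives peak 13: d1:13  d2:6  d3:6  d4:0  d5:0.
Shift Task 2→4, Task 3→5.
Schedule Task 1@1, Task 2@4, Task 3@5, Task 4@1: d1:6  d2:6  d3:6  d4:4  d5:3 — peak 6.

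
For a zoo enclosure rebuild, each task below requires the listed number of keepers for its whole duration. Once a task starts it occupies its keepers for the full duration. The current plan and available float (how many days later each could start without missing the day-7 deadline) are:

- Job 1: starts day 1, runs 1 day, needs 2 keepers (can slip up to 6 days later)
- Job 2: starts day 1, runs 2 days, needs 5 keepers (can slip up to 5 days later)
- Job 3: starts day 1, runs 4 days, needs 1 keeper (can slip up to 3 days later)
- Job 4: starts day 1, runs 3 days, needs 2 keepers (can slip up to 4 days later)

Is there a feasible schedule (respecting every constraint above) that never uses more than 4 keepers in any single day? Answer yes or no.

no

The minimum achievable peak is 5; 4 < 5, so no feasible schedule stays within the cap.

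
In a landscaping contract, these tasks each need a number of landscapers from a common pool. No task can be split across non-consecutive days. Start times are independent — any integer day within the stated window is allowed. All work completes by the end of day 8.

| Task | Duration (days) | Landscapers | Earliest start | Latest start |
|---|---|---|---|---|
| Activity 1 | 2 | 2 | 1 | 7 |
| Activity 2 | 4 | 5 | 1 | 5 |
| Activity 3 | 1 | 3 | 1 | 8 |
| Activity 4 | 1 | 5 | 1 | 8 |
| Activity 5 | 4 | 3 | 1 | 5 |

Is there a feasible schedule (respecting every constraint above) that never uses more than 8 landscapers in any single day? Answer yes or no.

Schedule Activity 1@1, Activity 2@1, Activity 3@3, Activity 4@5, Activity 5@4: d1:7  d2:7  d3:8  d4:8  d5:8  d6:3  d7:3  d8:0 — peak 8 ≤ 8.

yes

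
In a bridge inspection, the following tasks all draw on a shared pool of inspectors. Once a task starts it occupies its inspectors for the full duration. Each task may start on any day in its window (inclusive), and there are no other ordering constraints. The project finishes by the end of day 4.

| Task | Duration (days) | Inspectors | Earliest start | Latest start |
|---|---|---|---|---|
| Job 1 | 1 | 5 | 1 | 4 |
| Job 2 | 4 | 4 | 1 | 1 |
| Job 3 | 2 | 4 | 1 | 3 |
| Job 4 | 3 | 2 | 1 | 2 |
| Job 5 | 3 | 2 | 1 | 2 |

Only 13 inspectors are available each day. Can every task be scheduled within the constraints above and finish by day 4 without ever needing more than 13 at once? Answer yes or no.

Schedule Job 1@1, Job 2@1, Job 3@2, Job 4@1, Job 5@2: d1:11  d2:12  d3:12  d4:6 — peak 12 ≤ 13.

yes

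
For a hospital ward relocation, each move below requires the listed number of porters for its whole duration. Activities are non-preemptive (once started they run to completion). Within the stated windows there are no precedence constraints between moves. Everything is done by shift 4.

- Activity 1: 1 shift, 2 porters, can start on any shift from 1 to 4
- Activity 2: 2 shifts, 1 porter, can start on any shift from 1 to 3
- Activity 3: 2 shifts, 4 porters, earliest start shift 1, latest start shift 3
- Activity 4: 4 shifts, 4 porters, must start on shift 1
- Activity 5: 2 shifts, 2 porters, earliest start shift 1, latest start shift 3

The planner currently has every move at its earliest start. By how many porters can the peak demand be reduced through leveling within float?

4

Early-start peak: s1:13  s2:11  s3:4  s4:4 ⇒ 13.
Leveled (Activity 1@1, Activity 2@1, Activity 3@3, Activity 4@1, Activity 5@1): s1:9  s2:7  s3:8  s4:8 ⇒ 9.
Reduction 13 − 9 = 4.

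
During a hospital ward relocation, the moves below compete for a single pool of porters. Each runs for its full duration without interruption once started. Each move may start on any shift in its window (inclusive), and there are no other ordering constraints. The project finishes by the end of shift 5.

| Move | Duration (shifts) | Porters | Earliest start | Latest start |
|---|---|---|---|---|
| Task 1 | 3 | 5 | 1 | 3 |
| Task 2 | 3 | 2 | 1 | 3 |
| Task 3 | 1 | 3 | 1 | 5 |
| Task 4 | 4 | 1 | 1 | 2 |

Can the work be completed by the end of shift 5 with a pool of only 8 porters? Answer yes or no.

Schedule Task 1@1, Task 2@1, Task 3@4, Task 4@1: s1:8  s2:8  s3:8  s4:4  s5:0 — peak 8 ≤ 8.

yes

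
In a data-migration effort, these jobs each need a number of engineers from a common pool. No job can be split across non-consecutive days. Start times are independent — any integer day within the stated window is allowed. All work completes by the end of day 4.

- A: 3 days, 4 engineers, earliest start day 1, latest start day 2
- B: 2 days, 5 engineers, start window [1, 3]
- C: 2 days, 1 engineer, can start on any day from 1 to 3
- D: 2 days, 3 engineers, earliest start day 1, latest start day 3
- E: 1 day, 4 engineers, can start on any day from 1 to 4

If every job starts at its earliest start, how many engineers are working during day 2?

13

At early start, day 2 has: A, B, C, D.
Demand: 4 + 5 + 1 + 3 = 13.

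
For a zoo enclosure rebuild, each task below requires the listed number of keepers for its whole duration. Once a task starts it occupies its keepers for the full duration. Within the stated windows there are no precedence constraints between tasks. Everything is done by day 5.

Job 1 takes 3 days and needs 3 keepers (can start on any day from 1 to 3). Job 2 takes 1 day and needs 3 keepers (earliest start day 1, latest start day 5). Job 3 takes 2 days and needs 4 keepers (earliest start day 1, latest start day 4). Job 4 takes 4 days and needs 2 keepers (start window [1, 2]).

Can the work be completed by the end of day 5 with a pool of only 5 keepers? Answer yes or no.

no

Total keeper-days = 28; over 5 days the average is 28/5 > 5, so some day must exceed 5.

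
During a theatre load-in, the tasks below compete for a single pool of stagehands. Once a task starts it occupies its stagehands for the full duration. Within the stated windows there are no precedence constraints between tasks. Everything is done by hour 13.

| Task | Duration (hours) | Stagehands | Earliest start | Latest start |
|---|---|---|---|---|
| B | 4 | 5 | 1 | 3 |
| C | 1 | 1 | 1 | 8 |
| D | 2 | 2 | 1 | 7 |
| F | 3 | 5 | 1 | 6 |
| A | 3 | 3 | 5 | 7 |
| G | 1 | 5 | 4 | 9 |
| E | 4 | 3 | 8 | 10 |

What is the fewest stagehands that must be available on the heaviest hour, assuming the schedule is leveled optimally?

Early-start (B@1, C@1, D@1, F@1, A@5, G@4, E@8) gives peak 13: h1:13  h2:12  h3:10  h4:10  h5:3  h6:3  h7:3  h8:3  h9:3  h10:3  h11:3  h12:0  h13:0.
Shift F→5, G→8.
Schedule B@1, C@1, D@1, F@5, A@5, G@8, E@8: h1:8  h2:7  h3:5  h4:5  h5:8  h6:8  h7:8  h8:8  h9:3  h10:3  h11:3  h12:0  h13:0 — peak 8.

8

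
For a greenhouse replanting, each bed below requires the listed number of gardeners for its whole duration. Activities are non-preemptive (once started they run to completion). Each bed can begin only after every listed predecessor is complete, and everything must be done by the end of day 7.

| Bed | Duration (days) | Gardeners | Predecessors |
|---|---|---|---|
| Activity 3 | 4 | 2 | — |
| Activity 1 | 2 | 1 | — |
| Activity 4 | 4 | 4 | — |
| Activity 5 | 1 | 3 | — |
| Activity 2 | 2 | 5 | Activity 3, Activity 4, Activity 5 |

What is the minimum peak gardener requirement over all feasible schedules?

6

Early-start (Activity 3@1, Activity 1@1, Activity 4@1, Activity 5@1, Activity 2@5) gives peak 10: d1:10  d2:7  d3:6  d4:6  d5:5  d6:5  d7:0.
Shift Activity 1→5, Activity 5→5, Activity 2→6.
Schedule Activity 3@1, Activity 1@5, Activity 4@1, Activity 5@5, Activity 2@6: d1:6  d2:6  d3:6  d4:6  d5:4  d6:6  d7:5 — peak 6.
Total gardener-days = 39 over 7 days ⇒ peak ≥ ⌈39/7⌉ = 6, so 6 is optimal.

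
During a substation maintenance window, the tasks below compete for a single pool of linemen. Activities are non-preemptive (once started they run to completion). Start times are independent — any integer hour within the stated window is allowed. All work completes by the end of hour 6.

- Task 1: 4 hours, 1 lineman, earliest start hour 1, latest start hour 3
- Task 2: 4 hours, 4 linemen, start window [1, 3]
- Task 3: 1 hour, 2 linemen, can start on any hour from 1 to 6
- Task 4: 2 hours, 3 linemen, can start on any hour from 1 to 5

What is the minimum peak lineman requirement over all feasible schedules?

Early-start (Task 1@1, Task 2@1, Task 3@1, Task 4@1) gives peak 10: h1:10  h2:8  h3:5  h4:5  h5:0  h6:0.
Shift Task 3→5, Task 4→5.
Schedule Task 1@1, Task 2@1, Task 3@5, Task 4@5: h1:5  h2:5  h3:5  h4:5  h5:5  h6:3 — peak 5.
Total lineman-hours = 28 over 6 hours ⇒ peak ≥ ⌈28/6⌉ = 5, so 5 is optimal.

5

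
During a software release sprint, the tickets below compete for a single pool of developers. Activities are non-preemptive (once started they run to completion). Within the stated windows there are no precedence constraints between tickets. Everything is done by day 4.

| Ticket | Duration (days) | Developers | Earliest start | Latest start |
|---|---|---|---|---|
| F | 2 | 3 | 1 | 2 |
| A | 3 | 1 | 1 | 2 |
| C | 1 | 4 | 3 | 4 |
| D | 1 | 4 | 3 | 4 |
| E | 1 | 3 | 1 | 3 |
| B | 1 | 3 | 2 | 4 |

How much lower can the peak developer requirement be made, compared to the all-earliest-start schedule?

Early-start peak: d1:7  d2:7  d3:9  d4:0 ⇒ 9.
Leveled (F@1, A@1, C@3, D@4, E@1, B@2): d1:7  d2:7  d3:5  d4:4 ⇒ 7.
Reduction 9 − 7 = 2.

2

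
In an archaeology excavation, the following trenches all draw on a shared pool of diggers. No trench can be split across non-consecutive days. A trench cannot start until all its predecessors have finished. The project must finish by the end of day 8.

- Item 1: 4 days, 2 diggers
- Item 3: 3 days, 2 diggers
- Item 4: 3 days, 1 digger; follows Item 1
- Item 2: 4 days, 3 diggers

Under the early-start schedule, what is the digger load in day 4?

5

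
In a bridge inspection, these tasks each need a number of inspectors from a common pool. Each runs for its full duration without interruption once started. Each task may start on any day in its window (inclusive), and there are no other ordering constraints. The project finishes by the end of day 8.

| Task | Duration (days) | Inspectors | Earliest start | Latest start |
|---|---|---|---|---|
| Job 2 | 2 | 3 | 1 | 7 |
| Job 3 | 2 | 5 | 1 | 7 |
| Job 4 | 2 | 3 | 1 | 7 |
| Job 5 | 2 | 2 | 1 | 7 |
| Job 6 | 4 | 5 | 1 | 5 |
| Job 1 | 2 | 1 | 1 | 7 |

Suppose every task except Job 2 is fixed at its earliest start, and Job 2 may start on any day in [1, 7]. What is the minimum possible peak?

Job 2@1: d1:19  d2:19  d3:5  d4:5  d5:0  d6:0  d7:0  d8:0 → peak 19
Job 2@2: d1:16  d2:19  d3:8  d4:5  d5:0  d6:0  d7:0  d8:0 → peak 19
Job 2@3: d1:16  d2:16  d3:8  d4:8  d5:0  d6:0  d7:0  d8:0 → peak 16
Job 2@4: d1:16  d2:16  d3:5  d4:8  d5:3  d6:0  d7:0  d8:0 → peak 16
Job 2@5: d1:16  d2:16  d3:5  d4:5  d5:3  d6:3  d7:0  d8:0 → peak 16
Job 2@6: d1:16  d2:16  d3:5  d4:5  d5:0  d6:3  d7:3  d8:0 → peak 16
Job 2@7: d1:16  d2:16  d3:5  d4:5  d5:0  d6:0  d7:3  d8:3 → peak 16
Best is Job 2@3, peak 16.

16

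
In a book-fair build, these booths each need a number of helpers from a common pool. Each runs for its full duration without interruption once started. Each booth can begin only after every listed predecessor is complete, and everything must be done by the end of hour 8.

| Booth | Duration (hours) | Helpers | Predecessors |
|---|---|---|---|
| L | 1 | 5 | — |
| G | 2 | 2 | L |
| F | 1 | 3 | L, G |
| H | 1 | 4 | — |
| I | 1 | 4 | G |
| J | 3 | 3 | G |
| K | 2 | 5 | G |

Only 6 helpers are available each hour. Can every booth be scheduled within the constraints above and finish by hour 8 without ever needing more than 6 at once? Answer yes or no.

The minimum achievable peak is 7; 6 < 7, so no feasible schedule stays within the cap.

no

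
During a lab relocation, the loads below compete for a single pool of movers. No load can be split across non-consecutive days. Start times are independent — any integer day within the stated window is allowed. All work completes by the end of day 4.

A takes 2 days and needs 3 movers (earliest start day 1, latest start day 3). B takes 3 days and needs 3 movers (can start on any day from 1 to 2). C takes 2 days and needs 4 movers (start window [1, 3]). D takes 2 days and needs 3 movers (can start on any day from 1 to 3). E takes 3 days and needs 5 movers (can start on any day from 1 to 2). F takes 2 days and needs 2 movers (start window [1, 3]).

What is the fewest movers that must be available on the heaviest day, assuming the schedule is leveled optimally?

14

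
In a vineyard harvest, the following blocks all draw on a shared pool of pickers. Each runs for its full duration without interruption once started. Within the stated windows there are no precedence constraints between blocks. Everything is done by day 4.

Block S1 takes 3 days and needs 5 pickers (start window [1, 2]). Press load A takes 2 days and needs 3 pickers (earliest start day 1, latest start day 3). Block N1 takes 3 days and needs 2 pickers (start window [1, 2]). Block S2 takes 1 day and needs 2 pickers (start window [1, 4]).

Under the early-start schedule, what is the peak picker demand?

Early-start schedule: Block S1@1, Press load A@1, Block N1@1, Block S2@1.
Load per day: day 1: 12, day 2: 10, day 3: 7, day 4: 0.
Peak is 12.

12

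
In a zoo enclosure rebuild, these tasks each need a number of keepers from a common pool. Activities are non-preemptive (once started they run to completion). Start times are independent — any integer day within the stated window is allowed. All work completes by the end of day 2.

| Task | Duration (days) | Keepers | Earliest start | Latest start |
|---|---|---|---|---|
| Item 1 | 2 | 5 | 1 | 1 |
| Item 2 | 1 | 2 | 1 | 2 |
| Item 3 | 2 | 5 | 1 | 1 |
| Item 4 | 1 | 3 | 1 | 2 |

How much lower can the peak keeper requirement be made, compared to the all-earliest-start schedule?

2

Early-start peak: d1:15  d2:10 ⇒ 15.
Leveled (Item 1@1, Item 2@1, Item 3@1, Item 4@2): d1:12  d2:13 ⇒ 13.
Reduction 15 − 13 = 2.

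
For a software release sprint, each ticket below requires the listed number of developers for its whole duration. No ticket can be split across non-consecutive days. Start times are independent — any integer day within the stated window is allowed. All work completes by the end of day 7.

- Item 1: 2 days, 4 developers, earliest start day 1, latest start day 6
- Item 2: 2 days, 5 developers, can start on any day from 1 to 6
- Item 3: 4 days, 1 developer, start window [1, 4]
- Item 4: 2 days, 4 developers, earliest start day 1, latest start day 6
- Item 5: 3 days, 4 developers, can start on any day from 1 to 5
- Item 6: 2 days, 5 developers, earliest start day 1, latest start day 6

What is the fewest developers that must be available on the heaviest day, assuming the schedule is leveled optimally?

Early-start (Item 1@1, Item 2@1, Item 3@1, Item 4@1, Item 5@1, Item 6@1) gives peak 23: d1:23  d2:23  d3:5  d4:1  d5:0  d6:0  d7:0.
Shift Item 3→3, Item 4→3, Item 5→3, Item 6→6.
Schedule Item 1@1, Item 2@1, Item 3@3, Item 4@3, Item 5@3, Item 6@6: d1:9  d2:9  d3:9  d4:9  d5:5  d6:6  d7:5 — peak 9.

9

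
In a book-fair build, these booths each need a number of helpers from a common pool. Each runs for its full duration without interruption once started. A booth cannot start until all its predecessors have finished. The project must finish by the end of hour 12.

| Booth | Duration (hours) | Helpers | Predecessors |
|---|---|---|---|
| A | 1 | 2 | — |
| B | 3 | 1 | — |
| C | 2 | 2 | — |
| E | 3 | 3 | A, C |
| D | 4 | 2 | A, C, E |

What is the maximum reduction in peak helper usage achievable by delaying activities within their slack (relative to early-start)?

2

Early-start peak: h1:5  h2:3  h3:4  h4:3  h5:3  h6:2  h7:2  h8:2  h9:2  h10:0  h11:0  h12:0 ⇒ 5.
Leveled (A@1, B@1, C@2, E@4, D@7): h1:3  h2:3  h3:3  h4:3  h5:3  h6:3  h7:2  h8:2  h9:2  h10:2  h11:0  h12:0 ⇒ 3.
Reduction 5 − 3 = 2.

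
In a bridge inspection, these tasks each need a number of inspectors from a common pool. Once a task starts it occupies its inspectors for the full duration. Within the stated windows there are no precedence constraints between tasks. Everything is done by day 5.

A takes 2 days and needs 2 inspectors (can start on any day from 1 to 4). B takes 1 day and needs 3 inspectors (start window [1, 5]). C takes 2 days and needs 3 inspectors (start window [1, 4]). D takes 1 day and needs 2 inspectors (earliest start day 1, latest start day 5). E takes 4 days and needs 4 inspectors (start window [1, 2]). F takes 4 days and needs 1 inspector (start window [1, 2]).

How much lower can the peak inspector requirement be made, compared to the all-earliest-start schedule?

Early-start peak: d1:15  d2:10  d3:5  d4:5  d5:0 ⇒ 15.
Leveled (A@1, B@1, C@3, D@1, E@2, F@1): d1:8  d2:7  d3:8  d4:8  d5:4 ⇒ 8.
Reduction 15 − 8 = 7.

7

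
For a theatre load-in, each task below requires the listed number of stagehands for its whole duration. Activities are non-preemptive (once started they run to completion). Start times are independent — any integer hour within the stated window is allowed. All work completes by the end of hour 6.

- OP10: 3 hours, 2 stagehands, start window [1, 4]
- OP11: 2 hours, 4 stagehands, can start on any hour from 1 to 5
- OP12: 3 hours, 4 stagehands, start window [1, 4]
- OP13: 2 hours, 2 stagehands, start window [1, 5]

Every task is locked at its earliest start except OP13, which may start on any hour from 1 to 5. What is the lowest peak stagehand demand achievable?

OP13@1: h1:12  h2:12  h3:6  h4:0  h5:0  h6:0 → peak 12
OP13@2: h1:10  h2:12  h3:8  h4:0  h5:0  h6:0 → peak 12
OP13@3: h1:10  h2:10  h3:8  h4:2  h5:0  h6:0 → peak 10
OP13@4: h1:10  h2:10  h3:6  h4:2  h5:2  h6:0 → peak 10
OP13@5: h1:10  h2:10  h3:6  h4:0  h5:2  h6:2 → peak 10
Best is OP13@3, peak 10.

10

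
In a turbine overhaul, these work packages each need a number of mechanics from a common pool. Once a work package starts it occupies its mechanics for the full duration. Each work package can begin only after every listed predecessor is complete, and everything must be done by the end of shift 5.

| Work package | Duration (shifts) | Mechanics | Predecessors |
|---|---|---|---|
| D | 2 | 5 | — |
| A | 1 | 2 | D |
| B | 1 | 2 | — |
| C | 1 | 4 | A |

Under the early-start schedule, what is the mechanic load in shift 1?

At early start, shift 1 has: D, B.
Demand: 5 + 2 = 7.

7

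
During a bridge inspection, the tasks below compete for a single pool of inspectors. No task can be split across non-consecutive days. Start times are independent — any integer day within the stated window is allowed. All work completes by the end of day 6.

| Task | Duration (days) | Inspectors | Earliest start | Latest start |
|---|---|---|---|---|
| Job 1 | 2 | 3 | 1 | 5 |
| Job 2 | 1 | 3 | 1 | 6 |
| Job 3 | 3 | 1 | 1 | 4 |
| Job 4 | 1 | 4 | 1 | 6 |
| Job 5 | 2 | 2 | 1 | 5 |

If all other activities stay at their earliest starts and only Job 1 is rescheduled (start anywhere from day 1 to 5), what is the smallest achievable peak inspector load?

Job 1@1: d1:13  d2:6  d3:1  d4:0  d5:0  d6:0 → peak 13
Job 1@2: d1:10  d2:6  d3:4  d4:0  d5:0  d6:0 → peak 10
Job 1@3: d1:10  d2:3  d3:4  d4:3  d5:0  d6:0 → peak 10
Job 1@4: d1:10  d2:3  d3:1  d4:3  d5:3  d6:0 → peak 10
Job 1@5: d1:10  d2:3  d3:1  d4:0  d5:3  d6:3 → peak 10
Best is Job 1@2, peak 10.

10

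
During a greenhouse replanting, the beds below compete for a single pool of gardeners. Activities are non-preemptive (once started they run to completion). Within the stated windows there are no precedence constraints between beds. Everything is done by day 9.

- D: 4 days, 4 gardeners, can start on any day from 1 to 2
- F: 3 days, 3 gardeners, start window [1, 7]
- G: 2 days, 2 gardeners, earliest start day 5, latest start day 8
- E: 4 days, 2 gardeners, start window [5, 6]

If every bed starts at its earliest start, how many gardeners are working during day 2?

At early start, day 2 has: D, F.
Demand: 4 + 3 = 7.

7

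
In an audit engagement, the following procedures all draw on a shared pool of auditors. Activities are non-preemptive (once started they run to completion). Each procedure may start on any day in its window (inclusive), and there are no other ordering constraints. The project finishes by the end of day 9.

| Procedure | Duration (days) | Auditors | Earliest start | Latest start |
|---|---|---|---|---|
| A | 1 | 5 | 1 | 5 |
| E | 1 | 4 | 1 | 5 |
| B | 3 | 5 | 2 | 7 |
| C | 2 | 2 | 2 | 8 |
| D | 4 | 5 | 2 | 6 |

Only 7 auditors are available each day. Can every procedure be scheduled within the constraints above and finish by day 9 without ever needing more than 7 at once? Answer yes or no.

Schedule A@1, E@2, B@3, C@2, D@6: d1:5  d2:6  d3:7  d4:5  d5:5  d6:5  d7:5  d8:5  d9:5 — peak 7 ≤ 7.

yes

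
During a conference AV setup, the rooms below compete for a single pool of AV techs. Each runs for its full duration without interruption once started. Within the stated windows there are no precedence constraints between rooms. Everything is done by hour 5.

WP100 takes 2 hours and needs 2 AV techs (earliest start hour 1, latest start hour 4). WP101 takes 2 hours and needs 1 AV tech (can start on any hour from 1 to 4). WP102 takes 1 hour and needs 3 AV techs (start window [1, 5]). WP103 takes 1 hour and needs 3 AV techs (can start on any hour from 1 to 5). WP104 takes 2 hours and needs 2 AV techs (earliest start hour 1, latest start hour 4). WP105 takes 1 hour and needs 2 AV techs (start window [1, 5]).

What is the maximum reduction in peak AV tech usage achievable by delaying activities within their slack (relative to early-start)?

9

Early-start peak: h1:13  h2:5  h3:0  h4:0  h5:0 ⇒ 13.
Leveled (WP100@1, WP101@3, WP102@3, WP103@4, WP104@1, WP105@5): h1:4  h2:4  h3:4  h4:4  h5:2 ⇒ 4.
Reduction 13 − 4 = 9.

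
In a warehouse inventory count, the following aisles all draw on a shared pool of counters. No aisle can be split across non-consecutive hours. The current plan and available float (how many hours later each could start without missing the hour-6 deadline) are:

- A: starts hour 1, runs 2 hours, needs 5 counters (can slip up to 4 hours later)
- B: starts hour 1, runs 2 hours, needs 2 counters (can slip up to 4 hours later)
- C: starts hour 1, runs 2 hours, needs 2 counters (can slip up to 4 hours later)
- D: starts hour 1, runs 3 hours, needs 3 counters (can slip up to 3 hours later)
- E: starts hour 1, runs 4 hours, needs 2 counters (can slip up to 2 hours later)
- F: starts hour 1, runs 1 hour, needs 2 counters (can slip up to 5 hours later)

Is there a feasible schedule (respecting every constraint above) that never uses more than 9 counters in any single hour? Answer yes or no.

Schedule A@1, B@1, C@3, D@3, E@3, F@5: h1:7  h2:7  h3:7  h4:7  h5:7  h6:2 — peak 7 ≤ 9.

yes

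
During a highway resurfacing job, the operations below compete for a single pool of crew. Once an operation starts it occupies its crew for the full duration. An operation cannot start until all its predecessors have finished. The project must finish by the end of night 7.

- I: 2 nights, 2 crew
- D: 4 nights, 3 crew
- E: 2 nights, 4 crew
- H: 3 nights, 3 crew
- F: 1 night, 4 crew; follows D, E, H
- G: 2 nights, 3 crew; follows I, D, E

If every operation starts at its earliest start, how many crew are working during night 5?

7

At early start, night 5 has: F, G.
Demand: 4 + 3 = 7.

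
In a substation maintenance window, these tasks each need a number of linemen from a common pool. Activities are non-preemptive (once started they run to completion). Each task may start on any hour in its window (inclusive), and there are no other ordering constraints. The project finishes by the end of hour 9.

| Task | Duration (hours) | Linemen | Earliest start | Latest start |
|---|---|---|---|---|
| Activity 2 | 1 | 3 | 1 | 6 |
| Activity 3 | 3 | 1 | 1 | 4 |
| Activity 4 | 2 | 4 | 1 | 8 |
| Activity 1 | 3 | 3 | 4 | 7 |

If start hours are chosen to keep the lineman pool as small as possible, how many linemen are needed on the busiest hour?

4

Early-start (Activity 2@1, Activity 3@1, Activity 4@1, Activity 1@4) gives peak 8: h1:8  h2:5  h3:1  h4:3  h5:3  h6:3  h7:0  h8:0  h9:0.
Shift Activity 4→4, Activity 1→6.
Schedule Activity 2@1, Activity 3@1, Activity 4@4, Activity 1@6: h1:4  h2:1  h3:1  h4:4  h5:4  h6:3  h7:3  h8:3  h9:0 — peak 4.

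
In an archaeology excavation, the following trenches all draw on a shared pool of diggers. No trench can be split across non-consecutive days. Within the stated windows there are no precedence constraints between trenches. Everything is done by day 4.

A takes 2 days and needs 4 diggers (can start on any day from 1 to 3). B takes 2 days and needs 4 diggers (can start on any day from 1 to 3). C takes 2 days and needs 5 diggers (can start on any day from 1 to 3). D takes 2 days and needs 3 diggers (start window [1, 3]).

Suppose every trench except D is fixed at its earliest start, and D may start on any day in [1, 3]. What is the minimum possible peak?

D@1: d1:16  d2:16  d3:0  d4:0 → peak 16
D@2: d1:13  d2:16  d3:3  d4:0 → peak 16
D@3: d1:13  d2:13  d3:3  d4:3 → peak 13
Best is D@3, peak 13.

13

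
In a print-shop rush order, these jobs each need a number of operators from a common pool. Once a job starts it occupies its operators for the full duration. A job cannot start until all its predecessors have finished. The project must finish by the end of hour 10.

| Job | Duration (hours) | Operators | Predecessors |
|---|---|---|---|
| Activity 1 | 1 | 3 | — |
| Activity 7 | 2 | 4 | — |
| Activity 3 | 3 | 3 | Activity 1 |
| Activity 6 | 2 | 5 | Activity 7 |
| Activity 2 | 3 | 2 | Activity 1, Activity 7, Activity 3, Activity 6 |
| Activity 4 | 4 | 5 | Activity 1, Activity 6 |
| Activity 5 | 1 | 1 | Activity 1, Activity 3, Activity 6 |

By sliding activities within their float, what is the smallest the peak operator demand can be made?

7

Early-start (Activity 1@1, Activity 7@1, Activity 3@2, Activity 6@3, Activity 2@5, Activity 4@5, Activity 5@5) gives peak 8: h1:7  h2:7  h3:8  h4:8  h5:8  h6:7  h7:7  h8:5  h9:0  h10:0.
Shift Activity 6→5, Activity 2→7, Activity 4→7, Activity 5→10.
Schedule Activity 1@1, Activity 7@1, Activity 3@2, Activity 6@5, Activity 2@7, Activity 4@7, Activity 5@10: h1:7  h2:7  h3:3  h4:3  h5:5  h6:5  h7:7  h8:7  h9:7  h10:6 — peak 7.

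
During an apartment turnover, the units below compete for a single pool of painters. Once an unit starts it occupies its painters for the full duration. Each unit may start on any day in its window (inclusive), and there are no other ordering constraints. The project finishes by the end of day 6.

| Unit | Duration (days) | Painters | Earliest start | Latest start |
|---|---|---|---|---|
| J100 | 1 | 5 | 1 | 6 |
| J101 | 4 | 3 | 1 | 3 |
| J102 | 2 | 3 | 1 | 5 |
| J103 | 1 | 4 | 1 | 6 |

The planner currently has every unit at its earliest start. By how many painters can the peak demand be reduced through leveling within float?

Early-start peak: d1:15  d2:6  d3:3  d4:3  d5:0  d6:0 ⇒ 15.
Leveled (J100@1, J101@2, J102@2, J103@6): d1:5  d2:6  d3:6  d4:3  d5:3  d6:4 ⇒ 6.
Reduction 15 − 6 = 9.

9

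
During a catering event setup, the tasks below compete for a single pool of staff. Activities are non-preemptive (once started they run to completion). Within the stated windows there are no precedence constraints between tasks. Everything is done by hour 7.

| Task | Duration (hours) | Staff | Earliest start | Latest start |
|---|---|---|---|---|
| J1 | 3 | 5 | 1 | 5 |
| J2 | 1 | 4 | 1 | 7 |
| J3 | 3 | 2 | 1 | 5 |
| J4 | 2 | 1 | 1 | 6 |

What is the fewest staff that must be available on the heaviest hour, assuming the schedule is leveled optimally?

5

Early-start (J1@1, J2@1, J3@1, J4@1) gives peak 12: h1:12  h2:8  h3:7  h4:0  h5:0  h6:0  h7:0.
Shift J2→4, J3→5, J4→4.
Schedule J1@1, J2@4, J3@5, J4@4: h1:5  h2:5  h3:5  h4:5  h5:3  h6:2  h7:2 — peak 5.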